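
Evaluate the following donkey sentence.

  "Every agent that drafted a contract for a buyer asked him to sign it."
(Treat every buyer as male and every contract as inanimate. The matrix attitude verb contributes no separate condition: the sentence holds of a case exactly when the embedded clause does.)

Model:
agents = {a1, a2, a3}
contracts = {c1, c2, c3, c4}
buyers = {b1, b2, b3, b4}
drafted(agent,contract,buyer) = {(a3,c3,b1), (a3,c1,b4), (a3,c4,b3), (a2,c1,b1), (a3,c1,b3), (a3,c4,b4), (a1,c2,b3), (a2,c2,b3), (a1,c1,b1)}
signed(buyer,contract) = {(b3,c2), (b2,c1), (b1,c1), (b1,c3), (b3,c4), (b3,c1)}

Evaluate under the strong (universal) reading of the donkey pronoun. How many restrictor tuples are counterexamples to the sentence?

2

"him" takes "a buyer" as antecedent and "it" takes "a contract"; both are donkey pronouns co-varying with the restrictor.
Strong reading: for every (a,c,b) with drafted(a,c,b), signed(b,c).
Restrictor triples: (a1,c1,b1)→signed(b1,c1) ✓  (a1,c2,b3)→signed(b3,c2) ✓  (a2,c1,b1)→signed(b1,c1) ✓  (a2,c2,b3)→signed(b3,c2) ✓  (a3,c1,b3)→signed(b3,c1) ✓  (a3,c1,b4)→signed(b4,c1) ✗  (a3,c3,b1)→signed(b1,c3) ✓  (a3,c4,b3)→signed(b3,c4) ✓  (a3,c4,b4)→signed(b4,c4) ✗
Counterexamples (restrictor triples failing the scope): 2.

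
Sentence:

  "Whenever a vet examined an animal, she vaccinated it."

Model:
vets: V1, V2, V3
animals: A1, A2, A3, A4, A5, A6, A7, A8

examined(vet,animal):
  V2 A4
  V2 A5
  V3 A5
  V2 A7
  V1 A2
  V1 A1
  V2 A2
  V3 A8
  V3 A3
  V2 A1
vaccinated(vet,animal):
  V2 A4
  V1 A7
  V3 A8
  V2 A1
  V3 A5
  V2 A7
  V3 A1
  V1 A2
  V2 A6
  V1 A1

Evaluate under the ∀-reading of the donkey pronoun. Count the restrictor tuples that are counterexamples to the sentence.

3

"it" takes "an animal" as antecedent — a donkey pronoun bound across the clause boundary.
Strong reading: for every (v,a) with examined(v,a), vaccinated(v,a).
Restrictor pairs: (V1,A1) ✓  (V1,A2) ✓  (V2,A1) ✓  (V2,A2) ✗  (V2,A4) ✓  (V2,A5) ✗  (V2,A7) ✓  (V3,A3) ✗  (V3,A5) ✓  (V3,A8) ✓
Counterexamples (restrictor pairs failing the scope): 3.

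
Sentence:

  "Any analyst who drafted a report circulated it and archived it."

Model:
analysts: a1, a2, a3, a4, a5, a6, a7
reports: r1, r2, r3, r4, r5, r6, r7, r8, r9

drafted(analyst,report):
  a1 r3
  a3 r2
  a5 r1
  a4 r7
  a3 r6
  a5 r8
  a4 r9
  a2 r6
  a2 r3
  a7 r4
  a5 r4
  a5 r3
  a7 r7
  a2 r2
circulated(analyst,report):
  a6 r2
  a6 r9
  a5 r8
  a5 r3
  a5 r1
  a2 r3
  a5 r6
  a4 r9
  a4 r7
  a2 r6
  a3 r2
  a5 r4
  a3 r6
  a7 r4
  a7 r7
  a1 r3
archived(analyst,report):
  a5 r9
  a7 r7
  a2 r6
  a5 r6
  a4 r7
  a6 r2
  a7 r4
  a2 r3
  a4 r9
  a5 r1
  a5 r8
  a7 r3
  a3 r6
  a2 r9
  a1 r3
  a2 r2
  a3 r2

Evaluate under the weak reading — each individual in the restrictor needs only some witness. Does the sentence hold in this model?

True

"it" takes "a report" as antecedent — a donkey pronoun bound across the clause boundary.
Weak reading: every analyst a with some drafted-report has at least one drafted-report r such that circulated(a,r) ∧ archived(a,r).
Per analyst: a1:✓  a2:✓  a3:✓  a4:✓  a5:✓  a7:✓
Every analyst in the restrictor has a witness.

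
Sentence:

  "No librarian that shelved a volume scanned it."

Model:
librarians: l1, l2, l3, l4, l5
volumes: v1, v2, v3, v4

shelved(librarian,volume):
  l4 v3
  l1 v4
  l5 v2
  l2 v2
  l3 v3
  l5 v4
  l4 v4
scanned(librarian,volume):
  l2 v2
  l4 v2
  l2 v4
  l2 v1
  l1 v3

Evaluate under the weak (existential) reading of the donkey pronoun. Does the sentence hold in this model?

False

"it" takes "a volume" as antecedent — a donkey pronoun bound across the clause boundary.
Truth condition: for no (l,v) with shelved(l,v) does scanned(l,v) hold.
Restrictor pairs — does the scope hold? (l1,v4):fails  (l2,v2):holds  (l3,v3):fails  (l4,v3):fails  (l4,v4):fails  (l5,v2):fails  (l5,v4):fails
Scope holds for 1 pair(s), so the sentence is false.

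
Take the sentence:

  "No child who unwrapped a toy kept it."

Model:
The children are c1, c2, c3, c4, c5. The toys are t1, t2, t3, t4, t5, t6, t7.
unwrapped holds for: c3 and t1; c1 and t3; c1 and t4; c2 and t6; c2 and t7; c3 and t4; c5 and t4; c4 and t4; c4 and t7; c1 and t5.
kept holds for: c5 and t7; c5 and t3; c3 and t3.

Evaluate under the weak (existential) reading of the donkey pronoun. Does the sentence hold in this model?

True

"it" takes "a toy" as antecedent — a donkey pronoun bound across the clause boundary.
Truth condition: for no (c,t) with unwrapped(c,t) does kept(c,t) hold.
Restrictor pairs — does the scope hold? (c1,t3):fails  (c1,t4):fails  (c1,t5):fails  (c2,t6):fails  (c2,t7):fails  (c3,t1):fails  (c3,t4):fails  (c4,t4):fails  (c4,t7):fails  (c5,t4):fails
Scope holds for no restrictor pair, so the sentence is true.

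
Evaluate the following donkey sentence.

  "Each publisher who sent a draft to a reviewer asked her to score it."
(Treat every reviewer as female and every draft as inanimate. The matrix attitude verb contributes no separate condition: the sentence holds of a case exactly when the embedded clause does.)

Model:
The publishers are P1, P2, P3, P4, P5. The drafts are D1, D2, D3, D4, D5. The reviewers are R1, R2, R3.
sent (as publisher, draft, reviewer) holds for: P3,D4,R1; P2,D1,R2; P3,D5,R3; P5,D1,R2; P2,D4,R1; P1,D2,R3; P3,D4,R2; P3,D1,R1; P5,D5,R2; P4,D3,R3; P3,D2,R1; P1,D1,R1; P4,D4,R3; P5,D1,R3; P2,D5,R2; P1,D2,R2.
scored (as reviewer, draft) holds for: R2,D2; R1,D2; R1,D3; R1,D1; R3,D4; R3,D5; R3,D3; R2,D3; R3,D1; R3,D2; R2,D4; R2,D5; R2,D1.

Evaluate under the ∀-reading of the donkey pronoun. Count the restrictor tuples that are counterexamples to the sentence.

2

"her" takes "a reviewer" as antecedent and "it" takes "a draft"; both are donkey pronouns co-varying with the restrictor.
Strong reading: for every (p,d,r) with sent(p,d,r), scored(r,d).
Restrictor triples: (P1,D1,R1)→scored(R1,D1) ✓  (P1,D2,R2)→scored(R2,D2) ✓  (P1,D2,R3)→scored(R3,D2) ✓  (P2,D1,R2)→scored(R2,D1) ✓  (P2,D4,R1)→scored(R1,D4) ✗  (P2,D5,R2)→scored(R2,D5) ✓  (P3,D1,R1)→scored(R1,D1) ✓  (P3,D2,R1)→scored(R1,D2) ✓  (P3,D4,R1)→scored(R1,D4) ✗  (P3,D4,R2)→scored(R2,D4) ✓  (P3,D5,R3)→scored(R3,D5) ✓  (P4,D3,R3)→scored(R3,D3) ✓  (P4,D4,R3)→scored(R3,D4) ✓  (P5,D1,R2)→scored(R2,D1) ✓  (P5,D1,R3)→scored(R3,D1) ✓  (P5,D5,R2)→scored(R2,D5) ✓
Counterexamples (restrictor triples failing the scope): 2.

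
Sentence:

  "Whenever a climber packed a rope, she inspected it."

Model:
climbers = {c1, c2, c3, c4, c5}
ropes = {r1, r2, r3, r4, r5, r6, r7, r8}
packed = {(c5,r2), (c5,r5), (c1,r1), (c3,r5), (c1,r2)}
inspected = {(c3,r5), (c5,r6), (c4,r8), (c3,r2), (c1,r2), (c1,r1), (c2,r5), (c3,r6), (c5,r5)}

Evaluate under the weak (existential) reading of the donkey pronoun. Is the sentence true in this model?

"it" takes "a rope" as antecedent — a donkey pronoun bound across the clause boundary.
Weak reading: every climber c with some packed-rope has at least one packed-rope r such that inspected(c,r).
Per climber: c1:✓  c3:✓  c5:✓
Every climber in the restrictor has a witness.

True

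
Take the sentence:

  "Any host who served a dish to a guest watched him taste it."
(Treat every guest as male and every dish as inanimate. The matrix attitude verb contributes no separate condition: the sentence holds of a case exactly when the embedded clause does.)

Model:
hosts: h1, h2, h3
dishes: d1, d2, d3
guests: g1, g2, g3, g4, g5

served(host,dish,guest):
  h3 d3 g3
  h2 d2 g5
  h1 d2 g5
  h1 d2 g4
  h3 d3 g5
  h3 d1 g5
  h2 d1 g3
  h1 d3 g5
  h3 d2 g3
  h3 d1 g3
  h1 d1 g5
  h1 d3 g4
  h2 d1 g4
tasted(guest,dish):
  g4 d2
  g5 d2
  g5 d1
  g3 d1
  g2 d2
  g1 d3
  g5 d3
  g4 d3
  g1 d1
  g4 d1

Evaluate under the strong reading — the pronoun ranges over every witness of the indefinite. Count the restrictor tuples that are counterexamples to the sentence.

2

"him" takes "a guest" as antecedent and "it" takes "a dish"; both are donkey pronouns co-varying with the restrictor.
Strong reading: for every (h,d,g) with served(h,d,g), tasted(g,d).
Restrictor triples: (h1,d1,g5)→tasted(g5,d1) ✓  (h1,d2,g4)→tasted(g4,d2) ✓  (h1,d2,g5)→tasted(g5,d2) ✓  (h1,d3,g4)→tasted(g4,d3) ✓  (h1,d3,g5)→tasted(g5,d3) ✓  (h2,d1,g3)→tasted(g3,d1) ✓  (h2,d1,g4)→tasted(g4,d1) ✓  (h2,d2,g5)→tasted(g5,d2) ✓  (h3,d1,g3)→tasted(g3,d1) ✓  (h3,d1,g5)→tasted(g5,d1) ✓  (h3,d2,g3)→tasted(g3,d2) ✗  (h3,d3,g3)→tasted(g3,d3) ✗  (h3,d3,g5)→tasted(g5,d3) ✓
Counterexamples (restrictor triples failing the scope): 2.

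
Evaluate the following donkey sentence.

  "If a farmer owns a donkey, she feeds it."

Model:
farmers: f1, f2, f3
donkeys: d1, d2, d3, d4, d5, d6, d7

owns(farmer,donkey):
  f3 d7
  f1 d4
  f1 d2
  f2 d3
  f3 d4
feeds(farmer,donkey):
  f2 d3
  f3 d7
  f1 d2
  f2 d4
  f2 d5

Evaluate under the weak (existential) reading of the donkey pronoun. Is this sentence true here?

True

"it" takes "a donkey" as antecedent — a donkey pronoun bound across the clause boundary.
Weak reading: every farmer f with some owns-donkey has at least one owns-donkey d such that feeds(f,d).
Per farmer: f1:✓  f2:✓  f3:✓
Every farmer in the restrictor has a witness.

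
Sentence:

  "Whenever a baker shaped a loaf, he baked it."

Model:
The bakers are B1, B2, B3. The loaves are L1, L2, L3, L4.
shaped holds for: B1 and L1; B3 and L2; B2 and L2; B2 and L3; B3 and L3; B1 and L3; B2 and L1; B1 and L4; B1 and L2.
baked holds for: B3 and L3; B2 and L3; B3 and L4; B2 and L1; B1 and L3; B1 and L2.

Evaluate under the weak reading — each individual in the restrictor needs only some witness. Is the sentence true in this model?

"it" takes "a loaf" as antecedent — a donkey pronoun bound across the clause boundary.
Weak reading: every baker b with some shaped-loaf has at least one shaped-loaf l such that baked(b,l).
Per baker: B1:✓  B2:✓  B3:✓
Every baker in the restrictor has a witness.

True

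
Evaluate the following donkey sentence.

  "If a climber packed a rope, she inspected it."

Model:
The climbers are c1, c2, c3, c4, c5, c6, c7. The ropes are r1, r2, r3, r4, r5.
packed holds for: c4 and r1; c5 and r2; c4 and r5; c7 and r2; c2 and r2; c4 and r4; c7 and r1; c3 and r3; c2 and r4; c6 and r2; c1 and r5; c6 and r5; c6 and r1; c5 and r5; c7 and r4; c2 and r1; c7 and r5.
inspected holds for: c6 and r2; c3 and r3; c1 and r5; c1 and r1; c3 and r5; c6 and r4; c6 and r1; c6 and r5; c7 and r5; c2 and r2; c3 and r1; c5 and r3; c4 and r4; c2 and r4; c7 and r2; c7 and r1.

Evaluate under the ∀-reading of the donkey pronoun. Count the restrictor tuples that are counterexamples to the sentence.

"it" takes "a rope" as antecedent — a donkey pronoun bound across the clause boundary.
Strong reading: for every (c,r) with packed(c,r), inspected(c,r).
Restrictor pairs: (c1,r5) ✓  (c2,r1) ✗  (c2,r2) ✓  (c2,r4) ✓  (c3,r3) ✓  (c4,r1) ✗  (c4,r4) ✓  (c4,r5) ✗  (c5,r2) ✗  (c5,r5) ✗  (c6,r1) ✓  (c6,r2) ✓  (c6,r5) ✓  (c7,r1) ✓  (c7,r2) ✓  (c7,r4) ✗  (c7,r5) ✓
Counterexamples (restrictor pairs failing the scope): 6.

6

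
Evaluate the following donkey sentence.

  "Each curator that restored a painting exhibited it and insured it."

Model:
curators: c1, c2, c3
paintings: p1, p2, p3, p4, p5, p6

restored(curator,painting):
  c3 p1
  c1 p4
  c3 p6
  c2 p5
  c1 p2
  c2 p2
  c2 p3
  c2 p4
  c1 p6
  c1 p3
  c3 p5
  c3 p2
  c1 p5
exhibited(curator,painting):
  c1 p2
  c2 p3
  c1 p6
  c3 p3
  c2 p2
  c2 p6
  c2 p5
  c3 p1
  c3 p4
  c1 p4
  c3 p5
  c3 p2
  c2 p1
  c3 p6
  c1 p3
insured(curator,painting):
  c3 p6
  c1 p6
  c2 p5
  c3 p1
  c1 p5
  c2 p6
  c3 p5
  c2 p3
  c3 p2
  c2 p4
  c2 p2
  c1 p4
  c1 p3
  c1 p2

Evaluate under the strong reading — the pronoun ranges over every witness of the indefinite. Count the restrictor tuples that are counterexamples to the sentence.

2

"it" takes "a painting" as antecedent — a donkey pronoun bound across the clause boundary.
Strong reading: for every (c,p) with restored(c,p), exhibited(c,p) ∧ insured(c,p).
Restrictor pairs: (c1,p2) ✓  (c1,p3) ✓  (c1,p4) ✓  (c1,p5) ✗  (c1,p6) ✓  (c2,p2) ✓  (c2,p3) ✓  (c2,p4) ✗  (c2,p5) ✓  (c3,p1) ✓  (c3,p2) ✓  (c3,p5) ✓  (c3,p6) ✓
Counterexamples (restrictor pairs failing the scope): 2.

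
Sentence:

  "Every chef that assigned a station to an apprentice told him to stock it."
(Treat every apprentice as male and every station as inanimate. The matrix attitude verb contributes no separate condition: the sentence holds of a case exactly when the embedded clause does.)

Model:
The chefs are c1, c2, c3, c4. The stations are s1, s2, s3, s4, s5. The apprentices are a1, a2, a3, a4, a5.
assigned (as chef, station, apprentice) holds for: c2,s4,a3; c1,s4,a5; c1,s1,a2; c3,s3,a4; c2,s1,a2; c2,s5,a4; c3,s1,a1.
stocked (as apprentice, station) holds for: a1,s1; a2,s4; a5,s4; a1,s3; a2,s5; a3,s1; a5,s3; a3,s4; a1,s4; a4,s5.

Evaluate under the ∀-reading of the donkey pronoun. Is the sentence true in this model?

"him" takes "an apprentice" as antecedent and "it" takes "a station"; both are donkey pronouns co-varying with the restrictor.
Strong reading: for every (c,s,a) with assigned(c,s,a), stocked(a,s).
Restrictor triples: (c1,s1,a2)→stocked(a2,s1) ✗  (c1,s4,a5)→stocked(a5,s4) ✓  (c2,s1,a2)→stocked(a2,s1) ✗  (c2,s4,a3)→stocked(a3,s4) ✓  (c2,s5,a4)→stocked(a4,s5) ✓  (c3,s1,a1)→stocked(a1,s1) ✓  (c3,s3,a4)→stocked(a4,s3) ✗
Counterexample: (c1,s1,a2) — stocked(a2,s1) does not hold.

False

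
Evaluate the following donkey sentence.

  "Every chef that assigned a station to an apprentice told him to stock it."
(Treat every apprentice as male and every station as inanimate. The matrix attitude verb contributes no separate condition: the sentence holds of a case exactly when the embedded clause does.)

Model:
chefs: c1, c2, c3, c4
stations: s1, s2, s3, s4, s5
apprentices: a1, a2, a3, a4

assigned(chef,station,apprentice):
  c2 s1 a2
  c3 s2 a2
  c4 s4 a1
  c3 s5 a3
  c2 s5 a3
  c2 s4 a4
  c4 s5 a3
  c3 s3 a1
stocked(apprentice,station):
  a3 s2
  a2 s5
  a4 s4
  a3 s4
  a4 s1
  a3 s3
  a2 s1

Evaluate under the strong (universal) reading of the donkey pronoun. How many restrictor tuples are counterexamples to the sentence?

6

"him" takes "an apprentice" as antecedent and "it" takes "a station"; both are donkey pronouns co-varying with the restrictor.
Strong reading: for every (c,s,a) with assigned(c,s,a), stocked(a,s).
Restrictor triples: (c2,s1,a2)→stocked(a2,s1) ✓  (c2,s4,a4)→stocked(a4,s4) ✓  (c2,s5,a3)→stocked(a3,s5) ✗  (c3,s2,a2)→stocked(a2,s2) ✗  (c3,s3,a1)→stocked(a1,s3) ✗  (c3,s5,a3)→stocked(a3,s5) ✗  (c4,s4,a1)→stocked(a1,s4) ✗  (c4,s5,a3)→stocked(a3,s5) ✗
Counterexamples (restrictor triples failing the scope): 6.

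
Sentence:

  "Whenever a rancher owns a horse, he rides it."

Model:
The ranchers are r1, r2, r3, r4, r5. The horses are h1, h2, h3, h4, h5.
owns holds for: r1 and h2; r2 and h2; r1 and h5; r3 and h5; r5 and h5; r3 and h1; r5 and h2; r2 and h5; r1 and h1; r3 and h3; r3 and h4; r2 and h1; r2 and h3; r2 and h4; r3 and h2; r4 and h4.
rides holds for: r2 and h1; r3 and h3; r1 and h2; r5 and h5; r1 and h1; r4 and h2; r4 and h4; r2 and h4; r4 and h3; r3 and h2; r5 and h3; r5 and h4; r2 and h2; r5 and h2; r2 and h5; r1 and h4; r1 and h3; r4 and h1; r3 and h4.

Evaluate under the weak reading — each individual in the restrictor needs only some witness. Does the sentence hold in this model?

True

"it" takes "a horse" as antecedent — a donkey pronoun bound across the clause boundary.
Weak reading: every rancher r with some owns-horse has at least one owns-horse h such that rides(r,h).
Per rancher: r1:✓  r2:✓  r3:✓  r4:✓  r5:✓
Every rancher in the restrictor has a witness.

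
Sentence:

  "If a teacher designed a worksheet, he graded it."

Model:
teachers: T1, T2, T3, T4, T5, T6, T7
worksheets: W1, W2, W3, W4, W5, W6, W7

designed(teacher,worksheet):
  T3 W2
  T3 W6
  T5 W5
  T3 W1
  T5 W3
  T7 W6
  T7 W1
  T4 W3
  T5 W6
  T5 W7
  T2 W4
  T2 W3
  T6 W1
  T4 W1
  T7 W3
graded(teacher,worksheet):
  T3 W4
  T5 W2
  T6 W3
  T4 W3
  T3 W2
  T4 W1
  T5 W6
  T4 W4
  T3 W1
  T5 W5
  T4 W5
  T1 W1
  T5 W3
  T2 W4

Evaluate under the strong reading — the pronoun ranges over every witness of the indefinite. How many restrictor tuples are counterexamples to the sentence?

7

"it" takes "a worksheet" as antecedent — a donkey pronoun bound across the clause boundary.
Strong reading: for every (t,w) with designed(t,w), graded(t,w).
Restrictor pairs: (T2,W3) ✗  (T2,W4) ✓  (T3,W1) ✓  (T3,W2) ✓  (T3,W6) ✗  (T4,W1) ✓  (T4,W3) ✓  (T5,W3) ✓  (T5,W5) ✓  (T5,W6) ✓  (T5,W7) ✗  (T6,W1) ✗  (T7,W1) ✗  (T7,W3) ✗  (T7,W6) ✗
Counterexamples (restrictor pairs failing the scope): 7.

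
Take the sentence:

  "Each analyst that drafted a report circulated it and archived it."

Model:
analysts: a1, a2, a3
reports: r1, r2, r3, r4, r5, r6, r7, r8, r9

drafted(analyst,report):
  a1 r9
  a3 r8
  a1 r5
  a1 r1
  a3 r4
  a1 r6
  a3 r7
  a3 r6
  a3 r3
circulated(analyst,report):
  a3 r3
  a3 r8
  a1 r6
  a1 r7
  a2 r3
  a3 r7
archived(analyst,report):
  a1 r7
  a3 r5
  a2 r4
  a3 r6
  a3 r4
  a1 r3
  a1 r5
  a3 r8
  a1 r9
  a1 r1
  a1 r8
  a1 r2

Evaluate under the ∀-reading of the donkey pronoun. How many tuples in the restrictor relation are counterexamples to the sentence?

"it" takes "a report" as antecedent — a donkey pronoun bound across the clause boundary.
Strong reading: for every (a,r) with drafted(a,r), circulated(a,r) ∧ archived(a,r).
Restrictor pairs: (a1,r1) ✗  (a1,r5) ✗  (a1,r6) ✗  (a1,r9) ✗  (a3,r3) ✗  (a3,r4) ✗  (a3,r6) ✗  (a3,r7) ✗  (a3,r8) ✓
Counterexamples (restrictor pairs failing the scope): 8.

8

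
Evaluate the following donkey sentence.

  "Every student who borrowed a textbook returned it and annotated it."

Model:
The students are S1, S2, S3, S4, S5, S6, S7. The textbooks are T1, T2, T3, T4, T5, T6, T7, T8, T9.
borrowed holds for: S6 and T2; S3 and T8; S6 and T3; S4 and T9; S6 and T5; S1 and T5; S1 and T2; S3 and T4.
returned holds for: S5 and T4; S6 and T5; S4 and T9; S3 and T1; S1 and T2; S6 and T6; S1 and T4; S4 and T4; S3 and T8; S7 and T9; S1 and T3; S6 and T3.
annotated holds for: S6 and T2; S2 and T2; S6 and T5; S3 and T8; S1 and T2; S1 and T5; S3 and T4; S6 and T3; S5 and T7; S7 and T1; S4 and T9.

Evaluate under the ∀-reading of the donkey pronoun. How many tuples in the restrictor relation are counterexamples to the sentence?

"it" takes "a textbook" as antecedent — a donkey pronoun bound across the clause boundary.
Strong reading: for every (s,t) with borrowed(s,t), returned(s,t) ∧ annotated(s,t).
Restrictor pairs: (S1,T2) ✓  (S1,T5) ✗  (S3,T4) ✗  (S3,T8) ✓  (S4,T9) ✓  (S6,T2) ✗  (S6,T3) ✓  (S6,T5) ✓
Counterexamples (restrictor pairs failing the scope): 3.

3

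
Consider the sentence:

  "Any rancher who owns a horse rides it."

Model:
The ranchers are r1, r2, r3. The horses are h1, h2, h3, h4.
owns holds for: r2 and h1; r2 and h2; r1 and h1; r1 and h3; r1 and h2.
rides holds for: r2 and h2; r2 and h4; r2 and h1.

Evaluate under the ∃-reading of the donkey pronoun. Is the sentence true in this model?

"it" takes "a horse" as antecedent — a donkey pronoun bound across the clause boundary.
Weak reading: every rancher r with some owns-horse has at least one owns-horse h such that rides(r,h).
Per rancher: r1:✗  r2:✓
r1 has no witness among its owns-horses.

False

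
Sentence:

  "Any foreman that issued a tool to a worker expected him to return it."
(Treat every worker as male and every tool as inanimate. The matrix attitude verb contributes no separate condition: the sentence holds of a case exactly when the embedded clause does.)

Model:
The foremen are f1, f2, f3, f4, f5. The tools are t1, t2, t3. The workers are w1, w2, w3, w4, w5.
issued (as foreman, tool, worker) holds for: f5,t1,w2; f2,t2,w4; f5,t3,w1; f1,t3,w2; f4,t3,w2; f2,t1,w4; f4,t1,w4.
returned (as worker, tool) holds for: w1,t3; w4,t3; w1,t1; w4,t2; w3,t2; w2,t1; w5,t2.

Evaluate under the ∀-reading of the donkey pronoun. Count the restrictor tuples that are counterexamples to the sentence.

4

"him" takes "a worker" as antecedent and "it" takes "a tool"; both are donkey pronouns co-varying with the restrictor.
Strong reading: for every (f,t,w) with issued(f,t,w), returned(w,t).
Restrictor triples: (f1,t3,w2)→returned(w2,t3) ✗  (f2,t1,w4)→returned(w4,t1) ✗  (f2,t2,w4)→returned(w4,t2) ✓  (f4,t1,w4)→returned(w4,t1) ✗  (f4,t3,w2)→returned(w2,t3) ✗  (f5,t1,w2)→returned(w2,t1) ✓  (f5,t3,w1)→returned(w1,t3) ✓
Counterexamples (restrictor triples failing the scope): 4.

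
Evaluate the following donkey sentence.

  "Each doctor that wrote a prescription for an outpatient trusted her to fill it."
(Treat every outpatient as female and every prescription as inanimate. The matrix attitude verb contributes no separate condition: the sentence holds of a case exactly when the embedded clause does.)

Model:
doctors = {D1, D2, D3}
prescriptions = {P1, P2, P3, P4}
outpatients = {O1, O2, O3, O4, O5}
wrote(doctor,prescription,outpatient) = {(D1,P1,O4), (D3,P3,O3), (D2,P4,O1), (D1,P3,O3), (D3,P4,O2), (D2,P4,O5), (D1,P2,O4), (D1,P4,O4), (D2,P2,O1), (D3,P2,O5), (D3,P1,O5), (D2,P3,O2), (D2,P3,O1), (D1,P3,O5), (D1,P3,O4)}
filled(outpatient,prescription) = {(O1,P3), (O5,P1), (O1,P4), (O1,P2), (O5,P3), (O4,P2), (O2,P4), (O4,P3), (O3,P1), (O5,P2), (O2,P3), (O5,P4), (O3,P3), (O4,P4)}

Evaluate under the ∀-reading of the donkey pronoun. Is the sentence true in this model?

False

"her" takes "an outpatient" as antecedent and "it" takes "a prescription"; both are donkey pronouns co-varying with the restrictor.
Strong reading: for every (d,p,o) with wrote(d,p,o), filled(o,p).
Restrictor triples: (D1,P1,O4)→filled(O4,P1) ✗  (D1,P2,O4)→filled(O4,P2) ✓  (D1,P3,O3)→filled(O3,P3) ✓  (D1,P3,O4)→filled(O4,P3) ✓  (D1,P3,O5)→filled(O5,P3) ✓  (D1,P4,O4)→filled(O4,P4) ✓  (D2,P2,O1)→filled(O1,P2) ✓  (D2,P3,O1)→filled(O1,P3) ✓  (D2,P3,O2)→filled(O2,P3) ✓  (D2,P4,O1)→filled(O1,P4) ✓  (D2,P4,O5)→filled(O5,P4) ✓  (D3,P1,O5)→filled(O5,P1) ✓  (D3,P2,O5)→filled(O5,P2) ✓  (D3,P3,O3)→filled(O3,P3) ✓  (D3,P4,O2)→filled(O2,P4) ✓
Counterexample: (D1,P1,O4) — filled(O4,P1) does not hold.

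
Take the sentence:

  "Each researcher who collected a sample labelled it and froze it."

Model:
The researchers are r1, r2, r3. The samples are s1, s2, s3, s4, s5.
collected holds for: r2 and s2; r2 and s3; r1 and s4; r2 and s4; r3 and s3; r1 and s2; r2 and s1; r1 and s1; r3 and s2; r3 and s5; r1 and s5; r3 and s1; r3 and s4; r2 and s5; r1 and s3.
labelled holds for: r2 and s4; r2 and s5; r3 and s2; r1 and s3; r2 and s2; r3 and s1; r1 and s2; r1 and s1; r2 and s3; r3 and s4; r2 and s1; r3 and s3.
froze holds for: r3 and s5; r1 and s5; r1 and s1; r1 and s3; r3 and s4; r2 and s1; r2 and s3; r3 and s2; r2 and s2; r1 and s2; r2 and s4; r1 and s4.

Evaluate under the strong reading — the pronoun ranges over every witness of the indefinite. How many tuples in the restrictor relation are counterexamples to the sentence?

6

"it" takes "a sample" as antecedent — a donkey pronoun bound across the clause boundary.
Strong reading: for every (r,s) with collected(r,s), labelled(r,s) ∧ froze(r,s).
Restrictor pairs: (r1,s1) ✓  (r1,s2) ✓  (r1,s3) ✓  (r1,s4) ✗  (r1,s5) ✗  (r2,s1) ✓  (r2,s2) ✓  (r2,s3) ✓  (r2,s4) ✓  (r2,s5) ✗  (r3,s1) ✗  (r3,s2) ✓  (r3,s3) ✗  (r3,s4) ✓  (r3,s5) ✗
Counterexamples (restrictor pairs failing the scope): 6.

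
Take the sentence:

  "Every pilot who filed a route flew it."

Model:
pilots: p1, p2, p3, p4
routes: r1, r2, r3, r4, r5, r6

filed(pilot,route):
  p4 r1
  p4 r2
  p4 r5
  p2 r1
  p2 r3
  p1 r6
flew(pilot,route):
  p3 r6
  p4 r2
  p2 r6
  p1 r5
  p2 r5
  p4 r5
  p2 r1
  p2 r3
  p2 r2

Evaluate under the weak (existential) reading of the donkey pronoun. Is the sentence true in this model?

"it" takes "a route" as antecedent — a donkey pronoun bound across the clause boundary.
Weak reading: every pilot p with some filed-route has at least one filed-route r such that flew(p,r).
Per pilot: p1:✗  p2:✓  p4:✓
p1 has no witness among its filed-routes.

False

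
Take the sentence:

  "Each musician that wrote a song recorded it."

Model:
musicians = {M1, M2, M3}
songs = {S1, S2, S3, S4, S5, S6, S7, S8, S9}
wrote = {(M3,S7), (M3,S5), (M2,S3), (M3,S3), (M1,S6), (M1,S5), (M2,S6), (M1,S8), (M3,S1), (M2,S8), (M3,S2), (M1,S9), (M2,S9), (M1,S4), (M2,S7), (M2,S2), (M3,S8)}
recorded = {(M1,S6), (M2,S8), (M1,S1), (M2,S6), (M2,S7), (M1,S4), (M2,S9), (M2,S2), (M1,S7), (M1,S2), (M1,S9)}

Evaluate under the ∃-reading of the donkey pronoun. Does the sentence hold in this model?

"it" takes "a song" as antecedent — a donkey pronoun bound across the clause boundary.
Weak reading: every musician m with some wrote-song has at least one wrote-song s such that recorded(m,s).
Per musician: M1:✓  M2:✓  M3:✗
M3 has no witness among its wrote-songs.

False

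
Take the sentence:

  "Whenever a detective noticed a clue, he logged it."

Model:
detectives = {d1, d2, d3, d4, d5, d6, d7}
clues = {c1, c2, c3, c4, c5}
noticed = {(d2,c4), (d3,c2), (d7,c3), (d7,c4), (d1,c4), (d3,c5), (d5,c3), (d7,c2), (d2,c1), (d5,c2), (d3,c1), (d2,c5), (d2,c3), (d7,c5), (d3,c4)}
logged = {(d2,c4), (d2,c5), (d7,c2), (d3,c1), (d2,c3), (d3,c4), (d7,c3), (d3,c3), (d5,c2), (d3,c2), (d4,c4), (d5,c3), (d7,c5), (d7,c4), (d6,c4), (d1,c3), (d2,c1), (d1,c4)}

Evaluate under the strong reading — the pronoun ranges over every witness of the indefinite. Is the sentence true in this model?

"it" takes "a clue" as antecedent — a donkey pronoun bound across the clause boundary.
Strong reading: for every (d,c) with noticed(d,c), logged(d,c).
Restrictor pairs: (d1,c4) ✓  (d2,c1) ✓  (d2,c3) ✓  (d2,c4) ✓  (d2,c5) ✓  (d3,c1) ✓  (d3,c2) ✓  (d3,c4) ✓  (d3,c5) ✗  (d5,c2) ✓  (d5,c3) ✓  (d7,c2) ✓  (d7,c3) ✓  (d7,c4) ✓  (d7,c5) ✓
Counterexample: (d3,c5) is in noticed but fails the scope.

False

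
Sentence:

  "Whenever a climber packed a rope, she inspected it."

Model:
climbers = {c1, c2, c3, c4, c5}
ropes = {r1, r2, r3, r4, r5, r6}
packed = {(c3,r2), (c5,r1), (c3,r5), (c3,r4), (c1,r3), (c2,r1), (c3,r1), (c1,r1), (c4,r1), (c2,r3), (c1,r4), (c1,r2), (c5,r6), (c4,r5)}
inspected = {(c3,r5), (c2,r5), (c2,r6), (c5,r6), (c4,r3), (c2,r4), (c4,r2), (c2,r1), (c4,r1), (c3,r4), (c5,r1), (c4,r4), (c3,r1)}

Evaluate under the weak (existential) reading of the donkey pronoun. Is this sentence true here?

"it" takes "a rope" as antecedent — a donkey pronoun bound across the clause boundary.
Weak reading: every climber c with some packed-rope has at least one packed-rope r such that inspected(c,r).
Per climber: c1:✗  c2:✓  c3:✓  c4:✓  c5:✓
c1 has no witness among its packed-ropes.

False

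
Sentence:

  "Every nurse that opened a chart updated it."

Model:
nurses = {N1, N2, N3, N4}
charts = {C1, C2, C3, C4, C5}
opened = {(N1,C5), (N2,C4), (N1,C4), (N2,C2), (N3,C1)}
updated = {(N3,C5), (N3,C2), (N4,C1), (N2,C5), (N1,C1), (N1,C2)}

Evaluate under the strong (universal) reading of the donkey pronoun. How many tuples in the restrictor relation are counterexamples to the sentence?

5

"it" takes "a chart" as antecedent — a donkey pronoun bound across the clause boundary.
Strong reading: for every (n,c) with opened(n,c), updated(n,c).
Restrictor pairs: (N1,C4) ✗  (N1,C5) ✗  (N2,C2) ✗  (N2,C4) ✗  (N3,C1) ✗
Counterexamples (restrictor pairs failing the scope): 5.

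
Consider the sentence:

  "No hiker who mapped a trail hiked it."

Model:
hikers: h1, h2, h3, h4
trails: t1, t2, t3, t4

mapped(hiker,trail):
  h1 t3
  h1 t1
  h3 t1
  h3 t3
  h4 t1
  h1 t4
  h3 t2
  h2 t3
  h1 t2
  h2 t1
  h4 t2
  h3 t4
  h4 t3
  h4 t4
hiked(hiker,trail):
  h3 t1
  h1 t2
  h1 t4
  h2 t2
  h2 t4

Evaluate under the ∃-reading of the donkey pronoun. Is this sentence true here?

False

"it" takes "a trail" as antecedent — a donkey pronoun bound across the clause boundary.
Truth condition: for no (h,t) with mapped(h,t) does hiked(h,t) hold.
Restrictor pairs — does the scope hold? (h1,t1):fails  (h1,t2):holds  (h1,t3):fails  (h1,t4):holds  (h2,t1):fails  (h2,t3):fails  (h3,t1):holds  (h3,t2):fails  (h3,t3):fails  (h3,t4):fails  (h4,t1):fails  (h4,t2):fails  (h4,t3):fails  (h4,t4):fails
Scope holds for 3 pair(s), so the sentence is false.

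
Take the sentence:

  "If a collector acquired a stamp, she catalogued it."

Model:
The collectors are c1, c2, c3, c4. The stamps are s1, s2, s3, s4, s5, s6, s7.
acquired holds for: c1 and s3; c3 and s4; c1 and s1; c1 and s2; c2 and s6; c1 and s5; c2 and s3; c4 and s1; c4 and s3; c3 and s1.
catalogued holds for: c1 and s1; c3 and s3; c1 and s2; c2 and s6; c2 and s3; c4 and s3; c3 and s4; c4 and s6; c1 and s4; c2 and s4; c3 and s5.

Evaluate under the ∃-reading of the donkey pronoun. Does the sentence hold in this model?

"it" takes "a stamp" as antecedent — a donkey pronoun bound across the clause boundary.
Weak reading: every collector c with some acquired-stamp has at least one acquired-stamp s such that catalogued(c,s).
Per collector: c1:✓  c2:✓  c3:✓  c4:✓
Every collector in the restrictor has a witness.

True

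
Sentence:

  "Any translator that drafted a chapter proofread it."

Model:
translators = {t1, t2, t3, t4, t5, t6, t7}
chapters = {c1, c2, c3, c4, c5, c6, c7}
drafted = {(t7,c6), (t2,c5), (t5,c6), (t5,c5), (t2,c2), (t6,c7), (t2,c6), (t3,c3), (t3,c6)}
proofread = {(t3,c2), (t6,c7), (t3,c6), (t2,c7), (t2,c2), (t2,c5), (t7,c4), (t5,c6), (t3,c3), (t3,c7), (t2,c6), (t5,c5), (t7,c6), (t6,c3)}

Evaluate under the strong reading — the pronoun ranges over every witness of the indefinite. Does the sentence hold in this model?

"it" takes "a chapter" as antecedent — a donkey pronoun bound across the clause boundary.
Strong reading: for every (t,c) with drafted(t,c), proofread(t,c).
Restrictor pairs: (t2,c2) ✓  (t2,c5) ✓  (t2,c6) ✓  (t3,c3) ✓  (t3,c6) ✓  (t5,c5) ✓  (t5,c6) ✓  (t6,c7) ✓  (t7,c6) ✓
Every restrictor pair satisfies the scope.

True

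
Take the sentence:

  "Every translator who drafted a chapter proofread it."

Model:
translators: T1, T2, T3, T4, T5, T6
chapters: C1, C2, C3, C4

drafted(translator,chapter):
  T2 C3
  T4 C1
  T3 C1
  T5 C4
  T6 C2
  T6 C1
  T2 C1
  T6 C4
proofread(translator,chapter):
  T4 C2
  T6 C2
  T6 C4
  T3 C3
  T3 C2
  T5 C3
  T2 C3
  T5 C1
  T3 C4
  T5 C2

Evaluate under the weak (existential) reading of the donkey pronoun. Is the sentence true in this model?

False

"it" takes "a chapter" as antecedent — a donkey pronoun bound across the clause boundary.
Weak reading: every translator t with some drafted-chapter has at least one drafted-chapter c such that proofread(t,c).
Per translator: T2:✓  T3:✗  T4:✗  T5:✗  T6:✓
T3 has no witness among its drafted-chapters.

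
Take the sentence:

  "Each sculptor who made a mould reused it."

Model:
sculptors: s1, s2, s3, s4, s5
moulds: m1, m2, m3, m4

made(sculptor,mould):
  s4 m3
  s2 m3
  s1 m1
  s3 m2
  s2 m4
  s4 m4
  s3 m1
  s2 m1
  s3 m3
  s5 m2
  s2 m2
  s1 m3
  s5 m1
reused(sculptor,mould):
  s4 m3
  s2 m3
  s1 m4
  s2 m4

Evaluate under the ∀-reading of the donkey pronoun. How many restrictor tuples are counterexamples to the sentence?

10

"it" takes "a mould" as antecedent — a donkey pronoun bound across the clause boundary.
Strong reading: for every (s,m) with made(s,m), reused(s,m).
Restrictor pairs: (s1,m1) ✗  (s1,m3) ✗  (s2,m1) ✗  (s2,m2) ✗  (s2,m3) ✓  (s2,m4) ✓  (s3,m1) ✗  (s3,m2) ✗  (s3,m3) ✗  (s4,m3) ✓  (s4,m4) ✗  (s5,m1) ✗  (s5,m2) ✗
Counterexamples (restrictor pairs failing the scope): 10.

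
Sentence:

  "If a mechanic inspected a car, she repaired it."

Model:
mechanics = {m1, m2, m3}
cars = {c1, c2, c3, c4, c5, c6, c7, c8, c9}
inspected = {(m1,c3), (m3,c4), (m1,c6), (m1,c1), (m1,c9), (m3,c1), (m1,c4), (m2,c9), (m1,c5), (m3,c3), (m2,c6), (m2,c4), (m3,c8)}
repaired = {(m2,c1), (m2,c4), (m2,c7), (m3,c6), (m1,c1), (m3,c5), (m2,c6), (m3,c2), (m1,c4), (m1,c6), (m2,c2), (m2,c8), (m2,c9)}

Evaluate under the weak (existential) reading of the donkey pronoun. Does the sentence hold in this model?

False

"it" takes "a car" as antecedent — a donkey pronoun bound across the clause boundary.
Weak reading: every mechanic m with some inspected-car has at least one inspected-car c such that repaired(m,c).
Per mechanic: m1:✓  m2:✓  m3:✗
m3 has no witness among its inspected-cars.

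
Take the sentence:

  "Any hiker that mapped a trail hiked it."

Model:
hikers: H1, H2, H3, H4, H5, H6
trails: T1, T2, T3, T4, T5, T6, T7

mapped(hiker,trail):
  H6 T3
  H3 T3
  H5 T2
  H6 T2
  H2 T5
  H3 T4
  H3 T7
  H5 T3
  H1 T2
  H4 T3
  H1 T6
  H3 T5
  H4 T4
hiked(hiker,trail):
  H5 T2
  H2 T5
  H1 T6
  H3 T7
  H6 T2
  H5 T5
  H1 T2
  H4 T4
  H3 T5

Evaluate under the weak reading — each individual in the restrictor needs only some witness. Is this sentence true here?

True

"it" takes "a trail" as antecedent — a donkey pronoun bound across the clause boundary.
Weak reading: every hiker h with some mapped-trail has at least one mapped-trail t such that hiked(h,t).
Per hiker: H1:✓  H2:✓  H3:✓  H4:✓  H5:✓  H6:✓
Every hiker in the restrictor has a witness.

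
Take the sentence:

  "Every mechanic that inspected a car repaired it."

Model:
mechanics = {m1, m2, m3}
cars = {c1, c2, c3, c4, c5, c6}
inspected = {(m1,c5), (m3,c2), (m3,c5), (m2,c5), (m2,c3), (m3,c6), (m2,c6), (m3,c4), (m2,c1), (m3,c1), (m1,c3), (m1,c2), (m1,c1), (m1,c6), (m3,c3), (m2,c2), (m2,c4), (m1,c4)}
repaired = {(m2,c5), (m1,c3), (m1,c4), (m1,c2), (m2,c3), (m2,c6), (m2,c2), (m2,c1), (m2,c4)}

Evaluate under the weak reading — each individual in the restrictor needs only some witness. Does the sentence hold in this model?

"it" takes "a car" as antecedent — a donkey pronoun bound across the clause boundary.
Weak reading: every mechanic m with some inspected-car has at least one inspected-car c such that repaired(m,c).
Per mechanic: m1:✓  m2:✓  m3:✗
m3 has no witness among its inspected-cars.

False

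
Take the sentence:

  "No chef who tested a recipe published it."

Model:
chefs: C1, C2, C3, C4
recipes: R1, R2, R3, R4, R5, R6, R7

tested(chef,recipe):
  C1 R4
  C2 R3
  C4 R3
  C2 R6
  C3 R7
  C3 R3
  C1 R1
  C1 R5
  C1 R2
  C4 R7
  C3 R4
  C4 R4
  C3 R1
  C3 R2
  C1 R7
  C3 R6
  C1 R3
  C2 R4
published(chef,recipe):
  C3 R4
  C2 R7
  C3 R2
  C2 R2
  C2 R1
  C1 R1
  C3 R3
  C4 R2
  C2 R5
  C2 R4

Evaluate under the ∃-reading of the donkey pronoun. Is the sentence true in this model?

False

"it" takes "a recipe" as antecedent — a donkey pronoun bound across the clause boundary.
Truth condition: for no (c,r) with tested(c,r) does published(c,r) hold.
Restrictor pairs — does the scope hold? (C1,R1):holds  (C1,R2):fails  (C1,R3):fails  (C1,R4):fails  (C1,R5):fails  (C1,R7):fails  (C2,R3):fails  (C2,R4):holds  (C2,R6):fails  (C3,R1):fails  (C3,R2):holds  (C3,R3):holds  (C3,R4):holds  (C3,R6):fails  (C3,R7):fails  (C4,R3):fails  (C4,R4):fails  (C4,R7):fails
Scope holds for 5 pair(s), so the sentence is false.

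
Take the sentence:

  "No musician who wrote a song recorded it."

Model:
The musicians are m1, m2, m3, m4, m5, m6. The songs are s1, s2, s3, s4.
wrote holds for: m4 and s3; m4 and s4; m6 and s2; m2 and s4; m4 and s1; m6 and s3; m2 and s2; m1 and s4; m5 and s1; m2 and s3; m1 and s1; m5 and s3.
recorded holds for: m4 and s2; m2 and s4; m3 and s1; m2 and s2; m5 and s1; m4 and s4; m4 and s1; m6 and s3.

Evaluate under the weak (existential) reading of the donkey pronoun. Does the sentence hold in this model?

False

"it" takes "a song" as antecedent — a donkey pronoun bound across the clause boundary.
Truth condition: for no (m,s) with wrote(m,s) does recorded(m,s) hold.
Restrictor pairs — does the scope hold? (m1,s1):fails  (m1,s4):fails  (m2,s2):holds  (m2,s3):fails  (m2,s4):holds  (m4,s1):holds  (m4,s3):fails  (m4,s4):holds  (m5,s1):holds  (m5,s3):fails  (m6,s2):fails  (m6,s3):holds
Scope holds for 6 pair(s), so the sentence is false.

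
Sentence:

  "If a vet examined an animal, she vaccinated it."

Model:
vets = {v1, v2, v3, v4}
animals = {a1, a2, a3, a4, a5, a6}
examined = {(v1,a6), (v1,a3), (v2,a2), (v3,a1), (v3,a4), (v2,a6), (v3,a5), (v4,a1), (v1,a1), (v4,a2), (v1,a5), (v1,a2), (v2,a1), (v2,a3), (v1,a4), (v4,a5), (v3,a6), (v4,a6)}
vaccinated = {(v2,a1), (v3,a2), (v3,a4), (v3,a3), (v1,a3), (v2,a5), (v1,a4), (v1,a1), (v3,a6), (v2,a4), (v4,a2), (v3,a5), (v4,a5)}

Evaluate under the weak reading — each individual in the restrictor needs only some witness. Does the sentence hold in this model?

True

"it" takes "an animal" as antecedent — a donkey pronoun bound across the clause boundary.
Weak reading: every vet v with some examined-animal has at least one examined-animal a such that vaccinated(v,a).
Per vet: v1:✓  v2:✓  v3:✓  v4:✓
Every vet in the restrictor has a witness.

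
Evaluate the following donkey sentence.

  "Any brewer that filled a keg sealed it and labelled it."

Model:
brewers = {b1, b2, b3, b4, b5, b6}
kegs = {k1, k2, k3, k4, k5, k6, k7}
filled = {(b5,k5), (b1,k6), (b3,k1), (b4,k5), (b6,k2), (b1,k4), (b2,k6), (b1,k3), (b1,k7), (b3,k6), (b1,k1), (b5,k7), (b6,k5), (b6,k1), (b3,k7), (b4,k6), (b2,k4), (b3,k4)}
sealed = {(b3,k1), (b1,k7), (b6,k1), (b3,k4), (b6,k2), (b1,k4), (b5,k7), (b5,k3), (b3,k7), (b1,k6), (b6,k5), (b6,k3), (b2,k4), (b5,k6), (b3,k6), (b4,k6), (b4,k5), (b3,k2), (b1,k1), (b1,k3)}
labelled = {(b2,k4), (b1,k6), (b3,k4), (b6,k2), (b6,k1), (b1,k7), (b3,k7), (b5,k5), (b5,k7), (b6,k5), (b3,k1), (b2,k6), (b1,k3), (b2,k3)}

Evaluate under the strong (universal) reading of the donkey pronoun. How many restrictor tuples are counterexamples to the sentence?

"it" takes "a keg" as antecedent — a donkey pronoun bound across the clause boundary.
Strong reading: for every (b,k) with filled(b,k), sealed(b,k) ∧ labelled(b,k).
Restrictor pairs: (b1,k1) ✗  (b1,k3) ✓  (b1,k4) ✗  (b1,k6) ✓  (b1,k7) ✓  (b2,k4) ✓  (b2,k6) ✗  (b3,k1) ✓  (b3,k4) ✓  (b3,k6) ✗  (b3,k7) ✓  (b4,k5) ✗  (b4,k6) ✗  (b5,k5) ✗  (b5,k7) ✓  (b6,k1) ✓  (b6,k2) ✓  (b6,k5) ✓
Counterexamples (restrictor pairs failing the scope): 7.

7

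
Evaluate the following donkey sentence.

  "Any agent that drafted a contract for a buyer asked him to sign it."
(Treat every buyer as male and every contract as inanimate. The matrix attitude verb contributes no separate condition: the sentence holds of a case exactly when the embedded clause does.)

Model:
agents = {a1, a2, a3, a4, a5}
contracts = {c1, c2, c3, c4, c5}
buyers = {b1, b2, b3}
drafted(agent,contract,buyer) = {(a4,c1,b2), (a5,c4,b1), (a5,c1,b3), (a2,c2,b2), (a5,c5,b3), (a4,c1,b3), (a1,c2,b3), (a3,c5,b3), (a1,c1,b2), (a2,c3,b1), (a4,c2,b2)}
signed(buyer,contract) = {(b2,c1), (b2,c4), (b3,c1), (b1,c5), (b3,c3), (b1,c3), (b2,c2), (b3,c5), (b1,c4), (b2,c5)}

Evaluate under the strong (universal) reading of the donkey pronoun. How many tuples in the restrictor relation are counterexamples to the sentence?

1

"him" takes "a buyer" as antecedent and "it" takes "a contract"; both are donkey pronouns co-varying with the restrictor.
Strong reading: for every (a,c,b) with drafted(a,c,b), signed(b,c).
Restrictor triples: (a1,c1,b2)→signed(b2,c1) ✓  (a1,c2,b3)→signed(b3,c2) ✗  (a2,c2,b2)→signed(b2,c2) ✓  (a2,c3,b1)→signed(b1,c3) ✓  (a3,c5,b3)→signed(b3,c5) ✓  (a4,c1,b2)→signed(b2,c1) ✓  (a4,c1,b3)→signed(b3,c1) ✓  (a4,c2,b2)→signed(b2,c2) ✓  (a5,c1,b3)→signed(b3,c1) ✓  (a5,c4,b1)→signed(b1,c4) ✓  (a5,c5,b3)→signed(b3,c5) ✓
Counterexamples (restrictor triples failing the scope): 1.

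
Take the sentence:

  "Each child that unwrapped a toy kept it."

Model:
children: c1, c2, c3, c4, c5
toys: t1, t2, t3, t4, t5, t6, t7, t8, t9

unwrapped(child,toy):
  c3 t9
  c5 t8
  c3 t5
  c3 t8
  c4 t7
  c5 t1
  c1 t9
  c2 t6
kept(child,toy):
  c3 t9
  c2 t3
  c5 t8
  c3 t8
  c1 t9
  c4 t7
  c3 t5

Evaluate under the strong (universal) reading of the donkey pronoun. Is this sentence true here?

False

"it" takes "a toy" as antecedent — a donkey pronoun bound across the clause boundary.
Strong reading: for every (c,t) with unwrapped(c,t), kept(c,t).
Restrictor pairs: (c1,t9) ✓  (c2,t6) ✗  (c3,t5) ✓  (c3,t8) ✓  (c3,t9) ✓  (c4,t7) ✓  (c5,t1) ✗  (c5,t8) ✓
Counterexample: (c2,t6) is in unwrapped but fails the scope.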